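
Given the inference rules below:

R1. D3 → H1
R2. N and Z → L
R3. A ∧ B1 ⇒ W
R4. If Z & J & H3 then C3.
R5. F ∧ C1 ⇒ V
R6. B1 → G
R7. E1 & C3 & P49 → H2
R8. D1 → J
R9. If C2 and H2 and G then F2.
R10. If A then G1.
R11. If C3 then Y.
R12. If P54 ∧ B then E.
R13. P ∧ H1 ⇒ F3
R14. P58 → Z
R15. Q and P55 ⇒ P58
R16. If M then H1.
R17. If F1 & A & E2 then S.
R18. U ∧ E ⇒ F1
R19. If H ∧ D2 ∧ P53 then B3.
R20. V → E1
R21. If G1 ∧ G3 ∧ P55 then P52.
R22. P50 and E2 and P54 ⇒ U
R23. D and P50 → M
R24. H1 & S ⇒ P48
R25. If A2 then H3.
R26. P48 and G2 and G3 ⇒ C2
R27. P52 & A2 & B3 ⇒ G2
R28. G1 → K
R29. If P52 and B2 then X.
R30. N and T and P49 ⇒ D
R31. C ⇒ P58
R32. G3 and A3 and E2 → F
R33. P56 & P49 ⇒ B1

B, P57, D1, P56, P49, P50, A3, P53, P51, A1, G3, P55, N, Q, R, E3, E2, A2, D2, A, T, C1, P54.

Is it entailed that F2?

Forward chaining from the given facts derives: J, G1, E, P58, P52, U, H3, K, D, F, B1, W, V, G, Z, F1, E1, M, L, C3, H2, Y, H1, S, P48.
The only rule concluding F2 is R9, which needs C2; that is never established.

No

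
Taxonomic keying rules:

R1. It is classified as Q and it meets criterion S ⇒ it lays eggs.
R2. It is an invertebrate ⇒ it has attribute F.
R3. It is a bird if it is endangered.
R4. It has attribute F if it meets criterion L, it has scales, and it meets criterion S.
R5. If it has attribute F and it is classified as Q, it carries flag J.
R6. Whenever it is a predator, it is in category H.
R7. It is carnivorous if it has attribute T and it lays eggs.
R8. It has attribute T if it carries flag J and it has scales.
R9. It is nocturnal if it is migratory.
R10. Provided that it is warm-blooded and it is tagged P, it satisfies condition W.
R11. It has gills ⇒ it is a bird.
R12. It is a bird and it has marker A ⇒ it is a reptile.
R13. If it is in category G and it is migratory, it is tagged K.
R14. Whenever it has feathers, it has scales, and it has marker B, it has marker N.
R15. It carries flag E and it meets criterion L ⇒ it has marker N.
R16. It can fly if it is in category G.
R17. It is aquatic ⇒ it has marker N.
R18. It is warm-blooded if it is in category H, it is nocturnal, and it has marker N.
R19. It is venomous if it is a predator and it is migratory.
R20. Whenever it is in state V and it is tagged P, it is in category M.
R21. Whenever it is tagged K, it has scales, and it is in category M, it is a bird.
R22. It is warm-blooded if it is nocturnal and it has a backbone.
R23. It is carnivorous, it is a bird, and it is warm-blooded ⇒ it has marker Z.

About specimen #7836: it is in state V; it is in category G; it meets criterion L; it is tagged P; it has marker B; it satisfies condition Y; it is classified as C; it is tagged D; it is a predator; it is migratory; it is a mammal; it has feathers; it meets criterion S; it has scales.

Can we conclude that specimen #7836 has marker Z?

No

Forward chaining from the given facts derives: has attribute F, is in category H, is nocturnal, is tagged K, has marker N, can fly, is warm-blooded, is venomous, is in category M, is a bird, satisfies condition W.
The only rule concluding "it has marker Z" is R23, which needs "it is carnivorous"; that is never established.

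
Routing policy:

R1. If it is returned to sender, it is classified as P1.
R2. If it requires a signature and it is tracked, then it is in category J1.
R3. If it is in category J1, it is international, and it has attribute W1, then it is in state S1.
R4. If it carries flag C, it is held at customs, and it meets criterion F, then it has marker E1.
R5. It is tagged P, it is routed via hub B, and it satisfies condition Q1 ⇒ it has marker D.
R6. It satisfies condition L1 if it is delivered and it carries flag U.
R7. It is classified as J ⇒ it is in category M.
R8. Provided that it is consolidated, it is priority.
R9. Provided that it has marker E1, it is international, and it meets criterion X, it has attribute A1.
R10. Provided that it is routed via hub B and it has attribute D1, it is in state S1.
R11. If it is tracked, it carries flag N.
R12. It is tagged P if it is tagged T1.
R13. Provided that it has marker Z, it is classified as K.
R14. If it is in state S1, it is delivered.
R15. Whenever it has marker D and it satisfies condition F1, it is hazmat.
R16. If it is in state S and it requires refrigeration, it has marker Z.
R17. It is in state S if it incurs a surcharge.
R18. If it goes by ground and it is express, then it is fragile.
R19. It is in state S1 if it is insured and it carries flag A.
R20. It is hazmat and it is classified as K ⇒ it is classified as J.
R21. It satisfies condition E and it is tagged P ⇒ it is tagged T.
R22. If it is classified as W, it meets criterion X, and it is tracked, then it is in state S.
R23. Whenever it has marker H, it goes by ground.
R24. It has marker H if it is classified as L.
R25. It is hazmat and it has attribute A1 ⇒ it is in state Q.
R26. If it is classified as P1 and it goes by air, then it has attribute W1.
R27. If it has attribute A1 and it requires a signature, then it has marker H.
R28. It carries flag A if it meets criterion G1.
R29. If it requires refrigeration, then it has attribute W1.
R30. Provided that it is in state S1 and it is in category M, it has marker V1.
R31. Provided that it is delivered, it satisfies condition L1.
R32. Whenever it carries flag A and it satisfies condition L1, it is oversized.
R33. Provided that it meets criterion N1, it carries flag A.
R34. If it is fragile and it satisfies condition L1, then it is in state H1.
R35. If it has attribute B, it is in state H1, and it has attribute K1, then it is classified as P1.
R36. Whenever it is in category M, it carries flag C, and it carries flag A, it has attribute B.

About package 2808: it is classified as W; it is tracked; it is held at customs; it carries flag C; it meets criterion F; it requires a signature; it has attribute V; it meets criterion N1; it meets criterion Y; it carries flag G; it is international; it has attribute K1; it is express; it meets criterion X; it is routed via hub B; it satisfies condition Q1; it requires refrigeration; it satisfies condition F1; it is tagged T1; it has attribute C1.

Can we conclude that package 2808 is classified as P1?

By R2 (it requires a signature, it is tracked): it is in category J1.
By R4 (it carries flag C, it is held at customs, it meets criterion F): it has marker E1.
By R9 (it has marker E1, it is international, it meets criterion X): it has attribute A1.
By R12 (it is tagged T1): it is tagged P.
By R22 (it is classified as W, it meets criterion X, it is tracked): it is in state S.
By R27 (it has attribute A1, it requires a signature): it has marker H.
By R29 (it requires refrigeration): it has attribute W1.
By R33 (it meets criterion N1): it carries flag A.
By R3 (it is in category J1, it is international, it has attribute W1): it is in state S1.
By R5 (it is tagged P, it is routed via hub B, it satisfies condition Q1): it has marker D.
By R14 (it is in state S1): it is delivered.
By R15 (it has marker D, it satisfies condition F1): it is hazmat.
By R16 (it is in state S, it requires refrigeration): it has marker Z.
By R23 (it has marker H): it goes by ground.
By R31 (it is delivered): it satisfies condition L1.
By R13 (it has marker Z): it is classified as K.
By R18 (it goes by ground, it is express): it is fragile.
By R20 (it is hazmat, it is classified as K): it is classified as J.
By R34 (it is fragile, it satisfies condition L1): it is in state H1.
By R7 (it is classified as J): it is in category M.
By R36 (it is in category M, it carries flag C, it carries flag A): it has attribute B.
By R35 (it has attribute B, it is in state H1, it has attribute K1): it is classified as P1.

Yes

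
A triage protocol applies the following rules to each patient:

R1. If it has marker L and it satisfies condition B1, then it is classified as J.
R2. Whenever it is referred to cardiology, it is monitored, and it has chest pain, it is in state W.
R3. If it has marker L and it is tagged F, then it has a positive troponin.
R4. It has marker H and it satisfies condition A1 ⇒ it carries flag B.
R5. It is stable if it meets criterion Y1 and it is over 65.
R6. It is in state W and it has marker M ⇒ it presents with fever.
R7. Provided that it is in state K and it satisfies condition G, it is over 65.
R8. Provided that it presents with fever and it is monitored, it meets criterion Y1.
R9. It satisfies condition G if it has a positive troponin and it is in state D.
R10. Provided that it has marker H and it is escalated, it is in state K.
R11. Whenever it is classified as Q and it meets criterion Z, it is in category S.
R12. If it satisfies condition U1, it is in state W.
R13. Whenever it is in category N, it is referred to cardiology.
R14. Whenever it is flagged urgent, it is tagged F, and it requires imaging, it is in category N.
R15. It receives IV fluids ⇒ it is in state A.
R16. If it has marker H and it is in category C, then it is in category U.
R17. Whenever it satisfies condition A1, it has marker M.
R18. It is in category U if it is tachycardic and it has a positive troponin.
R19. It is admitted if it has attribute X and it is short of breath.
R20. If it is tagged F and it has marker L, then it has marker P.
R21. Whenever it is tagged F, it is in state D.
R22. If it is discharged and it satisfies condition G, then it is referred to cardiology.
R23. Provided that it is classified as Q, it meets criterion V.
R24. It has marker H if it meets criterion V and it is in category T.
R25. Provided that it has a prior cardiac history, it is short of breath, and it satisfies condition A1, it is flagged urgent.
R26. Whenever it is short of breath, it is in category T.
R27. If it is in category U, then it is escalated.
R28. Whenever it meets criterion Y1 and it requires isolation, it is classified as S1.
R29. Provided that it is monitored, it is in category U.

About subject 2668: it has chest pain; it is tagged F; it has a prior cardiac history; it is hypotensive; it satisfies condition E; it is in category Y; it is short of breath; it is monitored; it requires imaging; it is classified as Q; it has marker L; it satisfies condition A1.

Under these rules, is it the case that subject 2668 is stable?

Yes

By R3 (it has marker L, it is tagged F): it has a positive troponin.
By R17 (it satisfies condition A1): it has marker M.
By R21 (it is tagged F): it is in state D.
By R23 (it is classified as Q): it meets criterion V.
By R25 (it has a prior cardiac history, it is short of breath, it satisfies condition A1): it is flagged urgent.
By R26 (it is short of breath): it is in category T.
By R29 (it is monitored): it is in category U.
By R9 (it has a positive troponin, it is in state D): it satisfies condition G.
By R14 (it is flagged urgent, it is tagged F, it requires imaging): it is in category N.
By R24 (it meets criterion V, it is in category T): it has marker H.
By R27 (it is in category U): it is escalated.
By R10 (it has marker H, it is escalated): it is in state K.
By R13 (it is in category N): it is referred to cardiology.
By R2 (it is referred to cardiology, it is monitored, it has chest pain): it is in state W.
By R6 (it is in state W, it has marker M): it presents with fever.
By R7 (it is in state K, it satisfies condition G): it is over 65.
By R8 (it presents with fever, it is monitored): it meets criterion Y1.
By R5 (it meets criterion Y1, it is over 65): it is stable.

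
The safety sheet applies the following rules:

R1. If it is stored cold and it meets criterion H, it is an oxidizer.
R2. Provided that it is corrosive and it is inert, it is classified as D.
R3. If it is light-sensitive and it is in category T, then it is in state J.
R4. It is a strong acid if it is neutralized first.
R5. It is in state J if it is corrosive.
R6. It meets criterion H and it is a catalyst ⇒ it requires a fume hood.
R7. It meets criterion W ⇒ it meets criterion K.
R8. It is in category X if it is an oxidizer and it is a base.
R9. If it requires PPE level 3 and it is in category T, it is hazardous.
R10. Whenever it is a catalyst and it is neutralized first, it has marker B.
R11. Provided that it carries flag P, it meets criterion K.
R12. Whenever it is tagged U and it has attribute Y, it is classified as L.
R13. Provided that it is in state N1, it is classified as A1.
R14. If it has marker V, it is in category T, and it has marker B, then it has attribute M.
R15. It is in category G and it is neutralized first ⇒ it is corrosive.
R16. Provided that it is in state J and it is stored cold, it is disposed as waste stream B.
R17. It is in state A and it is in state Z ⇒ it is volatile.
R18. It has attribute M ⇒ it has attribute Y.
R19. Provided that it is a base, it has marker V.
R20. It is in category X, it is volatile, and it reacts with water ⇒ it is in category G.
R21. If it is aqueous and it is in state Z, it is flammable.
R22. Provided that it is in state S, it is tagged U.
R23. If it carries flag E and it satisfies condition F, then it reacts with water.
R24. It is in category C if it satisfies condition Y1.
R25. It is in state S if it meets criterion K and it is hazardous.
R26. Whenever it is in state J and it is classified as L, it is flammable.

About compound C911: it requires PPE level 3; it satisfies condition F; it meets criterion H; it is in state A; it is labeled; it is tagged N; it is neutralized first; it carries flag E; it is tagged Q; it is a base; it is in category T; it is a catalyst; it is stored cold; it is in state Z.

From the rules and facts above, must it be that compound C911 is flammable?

No

Forward chaining from the given facts derives: is an oxidizer, is a strong acid, requires a fume hood, is in category X, is hazardous, has marker B, is volatile, has marker V, reacts with water, has attribute M, has attribute Y, is in category G, is corrosive, is in state J, is disposed as waste stream B.
Rules concluding "it is flammable": R21 needs "it is aqueous"; R26 needs "it is classified as L" — none of these are established.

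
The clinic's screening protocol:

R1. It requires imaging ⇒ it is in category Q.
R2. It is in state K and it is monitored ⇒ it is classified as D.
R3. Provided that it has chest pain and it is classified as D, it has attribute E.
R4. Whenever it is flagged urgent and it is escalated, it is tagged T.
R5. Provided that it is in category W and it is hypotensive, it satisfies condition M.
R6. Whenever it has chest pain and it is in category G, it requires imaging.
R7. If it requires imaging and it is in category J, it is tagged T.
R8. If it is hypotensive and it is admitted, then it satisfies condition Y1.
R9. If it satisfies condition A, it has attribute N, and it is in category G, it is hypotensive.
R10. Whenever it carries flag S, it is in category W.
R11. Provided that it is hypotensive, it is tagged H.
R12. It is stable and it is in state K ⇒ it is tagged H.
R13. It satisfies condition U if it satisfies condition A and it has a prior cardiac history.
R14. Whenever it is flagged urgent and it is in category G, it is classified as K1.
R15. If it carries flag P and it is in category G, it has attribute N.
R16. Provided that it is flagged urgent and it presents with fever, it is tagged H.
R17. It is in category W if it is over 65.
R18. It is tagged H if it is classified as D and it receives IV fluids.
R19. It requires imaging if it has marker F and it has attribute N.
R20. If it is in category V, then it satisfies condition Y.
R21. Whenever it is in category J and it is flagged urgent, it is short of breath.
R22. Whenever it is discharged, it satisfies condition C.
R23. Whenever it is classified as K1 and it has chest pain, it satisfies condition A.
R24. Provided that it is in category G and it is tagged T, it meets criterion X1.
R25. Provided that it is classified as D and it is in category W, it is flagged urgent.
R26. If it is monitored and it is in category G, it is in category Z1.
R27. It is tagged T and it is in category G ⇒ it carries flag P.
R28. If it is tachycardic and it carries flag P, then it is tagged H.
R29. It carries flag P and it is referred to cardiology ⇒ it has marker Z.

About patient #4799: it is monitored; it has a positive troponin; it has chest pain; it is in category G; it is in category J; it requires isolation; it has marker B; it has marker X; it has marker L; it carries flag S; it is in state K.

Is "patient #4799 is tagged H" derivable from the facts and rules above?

Yes

By R2 (it is in state K, it is monitored): it is classified as D.
By R6 (it has chest pain, it is in category G): it requires imaging.
By R7 (it requires imaging, it is in category J): it is tagged T.
By R10 (it carries flag S): it is in category W.
By R25 (it is classified as D, it is in category W): it is flagged urgent.
By R27 (it is tagged T, it is in category G): it carries flag P.
By R14 (it is flagged urgent, it is in category G): it is classified as K1.
By R15 (it carries flag P, it is in category G): it has attribute N.
By R23 (it is classified as K1, it has chest pain): it satisfies condition A.
By R9 (it satisfies condition A, it has attribute N, it is in category G): it is hypotensive.
By R11 (it is hypotensive): it is tagged H.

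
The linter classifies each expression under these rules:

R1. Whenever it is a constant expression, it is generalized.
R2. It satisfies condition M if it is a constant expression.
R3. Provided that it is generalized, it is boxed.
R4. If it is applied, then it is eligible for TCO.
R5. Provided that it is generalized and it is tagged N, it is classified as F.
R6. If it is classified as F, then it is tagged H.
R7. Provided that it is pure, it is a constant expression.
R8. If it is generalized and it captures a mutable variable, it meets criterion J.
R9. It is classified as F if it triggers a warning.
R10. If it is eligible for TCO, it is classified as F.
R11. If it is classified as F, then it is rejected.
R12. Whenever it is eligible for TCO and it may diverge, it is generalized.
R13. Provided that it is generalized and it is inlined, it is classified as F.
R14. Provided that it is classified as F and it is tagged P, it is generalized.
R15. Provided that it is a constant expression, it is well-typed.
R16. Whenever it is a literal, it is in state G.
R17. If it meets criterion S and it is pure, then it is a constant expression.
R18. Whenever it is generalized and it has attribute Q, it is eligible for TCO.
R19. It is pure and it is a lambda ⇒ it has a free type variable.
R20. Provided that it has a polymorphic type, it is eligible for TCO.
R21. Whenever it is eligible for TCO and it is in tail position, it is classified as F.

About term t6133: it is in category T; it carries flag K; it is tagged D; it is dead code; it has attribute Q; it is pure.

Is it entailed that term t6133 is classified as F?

Yes

By R7 (it is pure): it is a constant expression.
By R1 (it is a constant expression): it is generalized.
By R18 (it is generalized, it has attribute Q): it is eligible for TCO.
By R10 (it is eligible for TCO): it is classified as F.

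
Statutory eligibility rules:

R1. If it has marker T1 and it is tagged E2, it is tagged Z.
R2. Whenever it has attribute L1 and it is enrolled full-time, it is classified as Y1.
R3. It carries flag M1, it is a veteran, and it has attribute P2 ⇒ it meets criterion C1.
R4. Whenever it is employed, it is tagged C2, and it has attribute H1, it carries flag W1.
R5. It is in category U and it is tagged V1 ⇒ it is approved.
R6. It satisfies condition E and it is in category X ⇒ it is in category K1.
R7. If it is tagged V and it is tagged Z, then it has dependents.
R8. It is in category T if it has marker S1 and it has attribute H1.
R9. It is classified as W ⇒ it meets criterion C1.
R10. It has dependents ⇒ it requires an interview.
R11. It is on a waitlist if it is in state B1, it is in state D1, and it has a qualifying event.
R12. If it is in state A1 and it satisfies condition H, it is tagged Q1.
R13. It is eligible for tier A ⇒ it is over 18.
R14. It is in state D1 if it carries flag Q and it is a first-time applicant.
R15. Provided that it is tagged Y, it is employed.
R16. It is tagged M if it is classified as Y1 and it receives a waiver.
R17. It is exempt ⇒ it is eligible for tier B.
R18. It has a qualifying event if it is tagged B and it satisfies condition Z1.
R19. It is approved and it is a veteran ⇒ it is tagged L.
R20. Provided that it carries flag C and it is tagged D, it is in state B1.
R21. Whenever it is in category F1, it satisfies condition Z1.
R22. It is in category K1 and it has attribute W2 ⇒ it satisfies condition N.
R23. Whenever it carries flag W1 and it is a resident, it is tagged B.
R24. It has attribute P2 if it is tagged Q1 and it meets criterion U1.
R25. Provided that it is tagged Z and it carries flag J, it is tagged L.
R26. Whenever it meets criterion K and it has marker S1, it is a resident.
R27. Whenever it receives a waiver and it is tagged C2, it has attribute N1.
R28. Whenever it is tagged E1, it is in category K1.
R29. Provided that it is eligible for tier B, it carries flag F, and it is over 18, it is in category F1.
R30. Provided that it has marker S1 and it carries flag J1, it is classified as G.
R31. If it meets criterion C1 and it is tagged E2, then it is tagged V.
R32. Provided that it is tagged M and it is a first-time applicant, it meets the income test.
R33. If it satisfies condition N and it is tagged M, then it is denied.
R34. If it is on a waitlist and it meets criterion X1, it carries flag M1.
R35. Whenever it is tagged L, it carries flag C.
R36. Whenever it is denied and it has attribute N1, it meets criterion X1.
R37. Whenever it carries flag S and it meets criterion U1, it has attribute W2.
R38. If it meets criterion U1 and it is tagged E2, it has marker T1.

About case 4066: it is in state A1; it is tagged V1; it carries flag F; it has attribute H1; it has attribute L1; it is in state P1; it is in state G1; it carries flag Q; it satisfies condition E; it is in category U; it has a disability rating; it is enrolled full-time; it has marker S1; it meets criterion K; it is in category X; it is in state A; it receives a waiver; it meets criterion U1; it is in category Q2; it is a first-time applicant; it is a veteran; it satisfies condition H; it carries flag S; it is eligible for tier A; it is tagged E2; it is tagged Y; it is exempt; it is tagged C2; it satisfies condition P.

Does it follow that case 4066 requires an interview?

No

Forward chaining from the given facts derives: is classified as Y1, is approved, is in category K1, is in category T, is tagged Q1, is over 18, is in state D1, is employed, is tagged M, is eligible for tier B, is tagged L, has attribute P2, is a resident, has attribute N1, is in category F1, meets the income test, carries flag C, has attribute W2, has marker T1, is tagged Z, carries flag W1, satisfies condition Z1, satisfies condition N, is tagged B, is denied, meets criterion X1, has a qualifying event.
The only rule concluding "it requires an interview" is R10, which needs "it has dependents"; that is never established.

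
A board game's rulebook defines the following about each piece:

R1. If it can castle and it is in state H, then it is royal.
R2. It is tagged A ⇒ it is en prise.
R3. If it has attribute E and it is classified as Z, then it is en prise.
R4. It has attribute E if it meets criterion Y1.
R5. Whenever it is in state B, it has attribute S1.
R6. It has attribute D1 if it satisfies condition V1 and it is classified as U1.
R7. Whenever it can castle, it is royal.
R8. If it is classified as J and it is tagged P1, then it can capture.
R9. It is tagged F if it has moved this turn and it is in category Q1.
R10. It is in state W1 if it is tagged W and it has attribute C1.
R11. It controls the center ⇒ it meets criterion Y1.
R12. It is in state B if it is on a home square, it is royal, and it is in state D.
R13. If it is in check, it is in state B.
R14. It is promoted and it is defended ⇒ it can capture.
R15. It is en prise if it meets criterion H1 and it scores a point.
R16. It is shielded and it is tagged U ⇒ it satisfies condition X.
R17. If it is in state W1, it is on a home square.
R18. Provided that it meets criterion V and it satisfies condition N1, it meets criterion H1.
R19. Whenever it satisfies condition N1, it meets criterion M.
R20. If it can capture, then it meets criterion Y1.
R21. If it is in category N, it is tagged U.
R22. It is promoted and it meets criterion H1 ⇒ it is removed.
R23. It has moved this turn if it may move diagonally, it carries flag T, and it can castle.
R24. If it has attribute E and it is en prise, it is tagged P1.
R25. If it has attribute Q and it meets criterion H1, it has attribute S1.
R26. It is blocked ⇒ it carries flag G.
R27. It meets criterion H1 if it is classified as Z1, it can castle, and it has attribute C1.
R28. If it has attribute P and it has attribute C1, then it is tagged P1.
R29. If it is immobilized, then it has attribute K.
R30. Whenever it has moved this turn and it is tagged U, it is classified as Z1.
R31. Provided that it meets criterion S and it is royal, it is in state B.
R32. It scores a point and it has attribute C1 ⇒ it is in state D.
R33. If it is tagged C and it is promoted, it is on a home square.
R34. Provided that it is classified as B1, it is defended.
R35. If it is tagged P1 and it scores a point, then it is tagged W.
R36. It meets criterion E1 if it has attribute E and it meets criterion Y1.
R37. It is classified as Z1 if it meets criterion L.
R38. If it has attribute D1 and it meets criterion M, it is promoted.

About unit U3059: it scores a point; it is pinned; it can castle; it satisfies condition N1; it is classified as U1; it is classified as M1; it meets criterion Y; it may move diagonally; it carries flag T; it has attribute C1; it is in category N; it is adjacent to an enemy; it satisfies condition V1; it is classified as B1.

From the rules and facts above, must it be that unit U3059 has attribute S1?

Yes

By R6 (it satisfies condition V1, it is classified as U1): it has attribute D1.
By R7 (it can castle): it is royal.
By R19 (it satisfies condition N1): it meets criterion M.
By R21 (it is in category N): it is tagged U.
By R23 (it may move diagonally, it carries flag T, it can castle): it has moved this turn.
By R30 (it has moved this turn, it is tagged U): it is classified as Z1.
By R32 (it scores a point, it has attribute C1): it is in state D.
By R34 (it is classified as B1): it is defended.
By R38 (it has attribute D1, it meets criterion M): it is promoted.
By R14 (it is promoted, it is defended): it can capture.
By R20 (it can capture): it meets criterion Y1.
By R27 (it is classified as Z1, it can castle, it has attribute C1): it meets criterion H1.
By R4 (it meets criterion Y1): it has attribute E.
By R15 (it meets criterion H1, it scores a point): it is en prise.
By R24 (it has attribute E, it is en prise): it is tagged P1.
By R35 (it is tagged P1, it scores a point): it is tagged W.
By R10 (it is tagged W, it has attribute C1): it is in state W1.
By R17 (it is in state W1): it is on a home square.
By R12 (it is on a home square, it is royal, it is in state D): it is in state B.
By R5 (it is in state B): it has attribute S1.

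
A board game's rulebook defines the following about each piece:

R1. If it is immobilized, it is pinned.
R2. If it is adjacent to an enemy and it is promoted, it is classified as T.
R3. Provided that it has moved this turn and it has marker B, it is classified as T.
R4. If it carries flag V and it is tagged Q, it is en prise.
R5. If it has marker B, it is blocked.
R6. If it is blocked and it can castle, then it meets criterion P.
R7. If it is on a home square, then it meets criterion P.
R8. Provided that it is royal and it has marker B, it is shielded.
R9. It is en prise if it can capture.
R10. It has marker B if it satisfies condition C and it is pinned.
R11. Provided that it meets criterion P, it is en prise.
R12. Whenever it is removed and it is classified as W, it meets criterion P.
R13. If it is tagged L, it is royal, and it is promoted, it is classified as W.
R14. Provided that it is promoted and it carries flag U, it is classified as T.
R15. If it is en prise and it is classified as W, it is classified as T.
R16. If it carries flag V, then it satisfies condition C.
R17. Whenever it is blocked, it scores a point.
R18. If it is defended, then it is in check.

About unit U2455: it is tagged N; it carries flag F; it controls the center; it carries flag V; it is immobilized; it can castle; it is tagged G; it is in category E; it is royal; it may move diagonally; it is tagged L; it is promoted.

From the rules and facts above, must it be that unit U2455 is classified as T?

Yes

By R1 (it is immobilized): it is pinned.
By R13 (it is tagged L, it is royal, it is promoted): it is classified as W.
By R16 (it carries flag V): it satisfies condition C.
By R10 (it satisfies condition C, it is pinned): it has marker B.
By R5 (it has marker B): it is blocked.
By R6 (it is blocked, it can castle): it meets criterion P.
By R11 (it meets criterion P): it is en prise.
By R15 (it is en prise, it is classified as W): it is classified as T.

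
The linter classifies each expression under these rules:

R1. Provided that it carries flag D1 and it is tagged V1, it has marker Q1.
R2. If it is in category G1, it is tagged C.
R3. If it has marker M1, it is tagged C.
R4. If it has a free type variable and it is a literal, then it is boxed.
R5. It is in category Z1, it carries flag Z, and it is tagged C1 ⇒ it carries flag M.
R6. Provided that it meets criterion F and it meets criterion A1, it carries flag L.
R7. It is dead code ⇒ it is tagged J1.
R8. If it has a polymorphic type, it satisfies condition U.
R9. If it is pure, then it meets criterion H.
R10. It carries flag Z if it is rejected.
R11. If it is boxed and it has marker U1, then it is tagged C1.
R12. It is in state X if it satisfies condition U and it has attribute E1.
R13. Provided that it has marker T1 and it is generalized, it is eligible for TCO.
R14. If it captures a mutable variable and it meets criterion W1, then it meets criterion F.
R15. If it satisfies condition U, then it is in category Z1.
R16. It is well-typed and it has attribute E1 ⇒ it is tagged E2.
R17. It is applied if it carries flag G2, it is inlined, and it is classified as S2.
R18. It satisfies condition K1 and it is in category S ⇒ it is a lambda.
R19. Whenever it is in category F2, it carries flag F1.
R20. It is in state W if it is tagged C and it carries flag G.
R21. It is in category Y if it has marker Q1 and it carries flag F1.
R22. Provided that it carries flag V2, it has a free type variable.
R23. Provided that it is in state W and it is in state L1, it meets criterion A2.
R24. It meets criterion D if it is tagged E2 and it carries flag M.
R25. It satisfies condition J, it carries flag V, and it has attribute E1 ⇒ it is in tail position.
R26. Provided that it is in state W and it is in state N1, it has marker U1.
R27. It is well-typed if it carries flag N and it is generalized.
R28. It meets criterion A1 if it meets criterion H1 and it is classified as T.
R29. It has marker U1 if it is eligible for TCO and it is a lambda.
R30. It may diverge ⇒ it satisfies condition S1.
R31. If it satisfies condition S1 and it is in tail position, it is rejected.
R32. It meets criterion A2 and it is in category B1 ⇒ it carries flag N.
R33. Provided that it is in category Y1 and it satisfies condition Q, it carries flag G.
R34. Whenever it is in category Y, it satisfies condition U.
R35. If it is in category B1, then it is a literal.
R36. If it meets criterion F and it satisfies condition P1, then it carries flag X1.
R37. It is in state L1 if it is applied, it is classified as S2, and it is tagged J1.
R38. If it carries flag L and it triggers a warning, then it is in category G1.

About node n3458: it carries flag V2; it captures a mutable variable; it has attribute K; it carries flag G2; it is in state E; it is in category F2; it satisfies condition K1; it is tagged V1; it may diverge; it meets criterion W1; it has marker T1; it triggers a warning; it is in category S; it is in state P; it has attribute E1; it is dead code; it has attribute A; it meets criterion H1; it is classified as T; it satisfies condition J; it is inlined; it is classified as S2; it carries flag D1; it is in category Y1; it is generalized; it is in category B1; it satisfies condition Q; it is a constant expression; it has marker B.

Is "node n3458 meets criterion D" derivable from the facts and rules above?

Forward chaining from the given facts derives: has marker Q1, is tagged J1, is eligible for TCO, meets criterion F, is applied, is a lambda, carries flag F1, is in category Y, has a free type variable, meets criterion A1, has marker U1, satisfies condition S1, carries flag G, satisfies condition U, is a literal, is in state L1, is boxed, carries flag L, is tagged C1, is in state X, is in category Z1, is in category G1, is tagged C, is in state W, meets criterion A2, carries flag N, is well-typed, is tagged E2.
The only rule concluding "it meets criterion D" is R24, which needs "it carries flag M"; that is never established.

No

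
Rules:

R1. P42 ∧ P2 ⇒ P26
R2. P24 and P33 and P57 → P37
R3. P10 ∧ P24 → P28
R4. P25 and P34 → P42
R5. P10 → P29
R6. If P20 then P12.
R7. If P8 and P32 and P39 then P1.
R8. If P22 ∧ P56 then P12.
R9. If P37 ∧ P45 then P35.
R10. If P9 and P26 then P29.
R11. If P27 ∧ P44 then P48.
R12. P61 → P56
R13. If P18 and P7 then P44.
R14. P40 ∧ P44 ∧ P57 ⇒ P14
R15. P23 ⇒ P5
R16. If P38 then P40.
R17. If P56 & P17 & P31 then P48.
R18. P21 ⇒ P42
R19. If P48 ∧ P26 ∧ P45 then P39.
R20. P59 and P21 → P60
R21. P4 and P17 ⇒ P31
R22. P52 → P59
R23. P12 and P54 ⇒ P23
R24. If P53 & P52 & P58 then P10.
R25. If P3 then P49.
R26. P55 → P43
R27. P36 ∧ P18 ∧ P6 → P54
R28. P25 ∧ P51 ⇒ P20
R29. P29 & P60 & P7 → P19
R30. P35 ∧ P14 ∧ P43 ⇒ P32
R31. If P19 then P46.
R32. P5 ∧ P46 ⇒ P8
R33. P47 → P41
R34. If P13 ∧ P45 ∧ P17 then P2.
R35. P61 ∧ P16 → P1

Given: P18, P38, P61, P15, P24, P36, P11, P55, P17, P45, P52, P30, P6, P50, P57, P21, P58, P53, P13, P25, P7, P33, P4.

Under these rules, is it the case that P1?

No

Forward chaining from the given facts derives: P37, P35, P56, P44, P40, P42, P31, P59, P10, P43, P54, P2, P26, P28, P29, P14, P48, P39, P60, P19, P32, P46.
Rules concluding P1: R7 needs P8; R35 needs P16 — none of these are established.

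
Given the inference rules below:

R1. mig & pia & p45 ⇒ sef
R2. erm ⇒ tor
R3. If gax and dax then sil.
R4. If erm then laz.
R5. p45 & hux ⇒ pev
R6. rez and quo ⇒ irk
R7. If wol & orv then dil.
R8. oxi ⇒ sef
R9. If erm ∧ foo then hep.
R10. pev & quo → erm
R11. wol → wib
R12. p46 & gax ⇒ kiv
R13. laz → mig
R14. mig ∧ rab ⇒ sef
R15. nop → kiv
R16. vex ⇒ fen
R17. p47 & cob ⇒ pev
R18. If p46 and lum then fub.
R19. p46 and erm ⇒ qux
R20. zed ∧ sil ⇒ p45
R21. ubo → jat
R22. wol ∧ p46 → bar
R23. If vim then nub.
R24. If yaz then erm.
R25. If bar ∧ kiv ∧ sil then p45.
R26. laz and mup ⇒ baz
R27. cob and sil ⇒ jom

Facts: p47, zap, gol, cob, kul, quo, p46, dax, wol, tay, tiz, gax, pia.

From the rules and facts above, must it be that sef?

sil  (by R3: gax, dax)
kiv  (by R12: p46, gax)
pev  (by R17: p47, cob)
bar  (by R22: wol, p46)
p45  (by R25: bar, kiv, sil)
erm  (by R10: pev, quo)
laz  (by R4: erm)
mig  (by R13: laz)
sef  (by R1: mig, pia, p45)

Yes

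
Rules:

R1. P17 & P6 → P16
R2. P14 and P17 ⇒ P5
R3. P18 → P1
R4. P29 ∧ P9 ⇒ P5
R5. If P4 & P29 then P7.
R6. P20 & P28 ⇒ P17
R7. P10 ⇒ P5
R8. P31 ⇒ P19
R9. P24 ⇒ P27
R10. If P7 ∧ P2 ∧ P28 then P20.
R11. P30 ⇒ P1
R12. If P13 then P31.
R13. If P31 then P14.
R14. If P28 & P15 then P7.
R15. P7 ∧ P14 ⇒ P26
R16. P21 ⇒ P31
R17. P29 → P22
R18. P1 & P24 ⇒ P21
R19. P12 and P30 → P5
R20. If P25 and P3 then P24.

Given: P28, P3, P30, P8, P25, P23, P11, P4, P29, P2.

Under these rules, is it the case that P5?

Yes

P7  (by R5: P4, P29)
P20  (by R10: P7, P2, P28)
P1  (by R11: P30)
P24  (by R20: P25, P3)
P17  (by R6: P20, P28)
P21  (by R18: P1, P24)
P31  (by R16: P21)
P14  (by R13: P31)
P5  (by R2: P14, P17)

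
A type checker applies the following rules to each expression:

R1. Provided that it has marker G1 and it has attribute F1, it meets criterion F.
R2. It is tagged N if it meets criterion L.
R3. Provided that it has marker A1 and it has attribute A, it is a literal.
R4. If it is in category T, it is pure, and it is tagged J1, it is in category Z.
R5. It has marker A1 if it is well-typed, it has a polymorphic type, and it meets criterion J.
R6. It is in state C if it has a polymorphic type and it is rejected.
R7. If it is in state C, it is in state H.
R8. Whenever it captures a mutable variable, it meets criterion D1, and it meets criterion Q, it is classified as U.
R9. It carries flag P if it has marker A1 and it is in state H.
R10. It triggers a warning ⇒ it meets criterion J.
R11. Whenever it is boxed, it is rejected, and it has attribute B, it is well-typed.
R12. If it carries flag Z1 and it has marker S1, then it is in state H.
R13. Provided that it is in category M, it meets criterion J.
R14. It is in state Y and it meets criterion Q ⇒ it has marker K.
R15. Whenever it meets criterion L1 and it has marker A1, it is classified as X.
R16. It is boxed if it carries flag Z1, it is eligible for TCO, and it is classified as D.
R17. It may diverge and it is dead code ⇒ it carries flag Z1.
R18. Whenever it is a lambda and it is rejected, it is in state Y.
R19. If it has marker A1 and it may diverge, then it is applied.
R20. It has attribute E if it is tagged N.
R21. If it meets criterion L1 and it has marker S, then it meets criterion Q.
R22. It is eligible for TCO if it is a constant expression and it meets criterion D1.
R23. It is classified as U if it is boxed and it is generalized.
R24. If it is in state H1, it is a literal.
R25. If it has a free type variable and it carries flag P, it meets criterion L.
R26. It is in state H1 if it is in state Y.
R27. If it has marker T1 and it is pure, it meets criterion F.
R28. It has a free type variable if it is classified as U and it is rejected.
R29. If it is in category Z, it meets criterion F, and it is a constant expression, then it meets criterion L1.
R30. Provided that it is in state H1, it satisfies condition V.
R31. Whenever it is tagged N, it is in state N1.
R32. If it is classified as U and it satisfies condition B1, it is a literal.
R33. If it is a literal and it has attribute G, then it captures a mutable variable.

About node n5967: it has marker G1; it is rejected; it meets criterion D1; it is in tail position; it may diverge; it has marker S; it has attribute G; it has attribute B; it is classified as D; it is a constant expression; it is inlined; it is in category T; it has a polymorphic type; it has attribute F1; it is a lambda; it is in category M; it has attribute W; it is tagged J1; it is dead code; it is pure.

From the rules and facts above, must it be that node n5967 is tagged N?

By R1 (it has marker G1, it has attribute F1): it meets criterion F.
By R4 (it is in category T, it is pure, it is tagged J1): it is in category Z.
By R6 (it has a polymorphic type, it is rejected): it is in state C.
By R7 (it is in state C): it is in state H.
By R13 (it is in category M): it meets criterion J.
By R17 (it may diverge, it is dead code): it carries flag Z1.
By R18 (it is a lambda, it is rejected): it is in state Y.
By R22 (it is a constant expression, it meets criterion D1): it is eligible for TCO.
By R26 (it is in state Y): it is in state H1.
By R29 (it is in category Z, it meets criterion F, it is a constant expression): it meets criterion L1.
By R16 (it carries flag Z1, it is eligible for TCO, it is classified as D): it is boxed.
By R21 (it meets criterion L1, it has marker S): it meets criterion Q.
By R24 (it is in state H1): it is a literal.
By R33 (it is a literal, it has attribute G): it captures a mutable variable.
By R8 (it captures a mutable variable, it meets criterion D1, it meets criterion Q): it is classified as U.
By R11 (it is boxed, it is rejected, it has attribute B): it is well-typed.
By R28 (it is classified as U, it is rejected): it has a free type variable.
By R5 (it is well-typed, it has a polymorphic type, it meets criterion J): it has marker A1.
By R9 (it has marker A1, it is in state H): it carries flag P.
By R25 (it has a free type variable, it carries flag P): it meets criterion L.
By R2 (it meets criterion L): it is tagged N.

Yes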